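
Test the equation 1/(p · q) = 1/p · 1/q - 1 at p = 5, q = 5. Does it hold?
Fails

Substituting p = 5, q = 5:

LHS = 1/(5 · 5) = 1/25
RHS = 1/5 · 1/5 - 1 = -24/25

LHS ≠ RHS, so the equation does not hold at this point.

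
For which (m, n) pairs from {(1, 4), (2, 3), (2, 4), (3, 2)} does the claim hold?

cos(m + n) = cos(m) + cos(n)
Testing each pair:
(1, 4): LHS = cos(5) ≈ 0.2837, RHS = cos(4) + cos(1) ≈ -0.1133 → fails
(2, 3): LHS = cos(5) ≈ 0.2837, RHS = cos(3) + cos(2) ≈ -1.406 → fails
(2, 4): LHS = cos(6) ≈ 0.9602, RHS = cos(4) + cos(2) ≈ -1.07 → fails
(3, 2): LHS = cos(5) ≈ 0.2837, RHS = cos(3) + cos(2) ≈ -1.406 → fails

No pair satisfies the claim.

Answer: None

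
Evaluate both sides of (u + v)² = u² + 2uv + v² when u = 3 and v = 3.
LHS = (3 + 3)² = 36
RHS = 3² + 2·3·3 + 3² = 36

LHS = RHS: the two sides agree.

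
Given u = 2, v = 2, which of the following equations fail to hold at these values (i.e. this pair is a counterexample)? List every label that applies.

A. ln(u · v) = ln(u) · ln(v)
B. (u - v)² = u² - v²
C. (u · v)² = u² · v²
A

Evaluating each claim at the given values:
A. LHS = ln(4) ≈ 1.386, RHS = ln(2)² ≈ 0.4805 → fails here (LHS ≠ RHS)
B. LHS = 0, RHS = 0 → holds here (LHS = RHS)
C. LHS = 16, RHS = 16 → holds here (LHS = RHS)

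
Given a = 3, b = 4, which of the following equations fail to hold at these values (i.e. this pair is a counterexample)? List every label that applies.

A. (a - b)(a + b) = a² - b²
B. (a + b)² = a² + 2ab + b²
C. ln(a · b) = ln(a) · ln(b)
Evaluating each claim at the given values:
A. LHS = -7, RHS = -7 → holds here (LHS = RHS)
B. LHS = 49, RHS = 49 → holds here (LHS = RHS)
C. LHS = ln(12) ≈ 2.485, RHS = ln(3)·ln(4) ≈ 1.523 → fails here (LHS ≠ RHS)

Answer: C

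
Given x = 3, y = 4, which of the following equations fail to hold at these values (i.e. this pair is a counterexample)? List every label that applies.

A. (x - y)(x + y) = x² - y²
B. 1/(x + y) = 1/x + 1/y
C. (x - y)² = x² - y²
B, C

Evaluating each claim at the given values:
A. LHS = -7, RHS = -7 → holds here (LHS = RHS)
B. LHS = 1/7, RHS = 7/12 → fails here (LHS ≠ RHS)
C. LHS = 1, RHS = -7 → fails here (LHS ≠ RHS)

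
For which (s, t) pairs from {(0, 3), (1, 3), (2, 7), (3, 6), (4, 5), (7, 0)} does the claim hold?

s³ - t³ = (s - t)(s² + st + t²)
Testing each pair:
(0, 3): LHS = -27, RHS = -27 → holds
(1, 3): LHS = -26, RHS = -26 → holds
(2, 7): LHS = -335, RHS = -335 → holds
(3, 6): LHS = -189, RHS = -189 → holds
(4, 5): LHS = -61, RHS = -61 → holds
(7, 0): LHS = 343, RHS = 343 → holds

Every pair satisfies the claim.

Answer: All pairs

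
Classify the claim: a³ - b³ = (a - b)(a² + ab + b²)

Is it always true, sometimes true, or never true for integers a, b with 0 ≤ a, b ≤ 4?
Always true

The identity holds for every pair in the range. For instance at (a, b) = (3, 3): both sides equal 0.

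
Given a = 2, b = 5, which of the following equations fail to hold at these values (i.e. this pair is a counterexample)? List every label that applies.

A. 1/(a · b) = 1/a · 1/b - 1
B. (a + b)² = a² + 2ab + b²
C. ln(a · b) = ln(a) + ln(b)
Evaluating each claim at the given values:
A. LHS = 1/10, RHS = -9/10 → fails here (LHS ≠ RHS)
B. LHS = 49, RHS = 49 → holds here (LHS = RHS)
C. LHS = ln(10) ≈ 2.303, RHS = ln(2) + ln(5) ≈ 2.303 → holds here (LHS = RHS)

Answer: A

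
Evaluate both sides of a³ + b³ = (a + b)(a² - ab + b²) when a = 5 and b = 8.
LHS = 5³ + 8³ = 637
RHS = (5 + 8)(5² - 5·8 + 8²) = 637

LHS = RHS: the two sides agree.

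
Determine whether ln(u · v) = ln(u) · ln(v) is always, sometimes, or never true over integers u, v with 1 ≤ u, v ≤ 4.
Sometimes true

It holds at (u, v) = (1, 1) (both sides equal 0), but fails at (u, v) = (2, 2) (LHS = ln(4) ≈ 1.386, RHS = ln(2)² ≈ 0.4805).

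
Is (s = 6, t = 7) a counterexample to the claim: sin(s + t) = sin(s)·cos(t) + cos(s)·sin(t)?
Substituting s = 6, t = 7:
LHS = sin(6 + 7) = sin(13) ≈ 0.4202
RHS = sin(6)·cos(7) + cos(6)·sin(7) = sin(6)·cos(7) + sin(7)·cos(6) ≈ 0.4202

The sides agree, so this pair does not disprove the claim.

Answer: No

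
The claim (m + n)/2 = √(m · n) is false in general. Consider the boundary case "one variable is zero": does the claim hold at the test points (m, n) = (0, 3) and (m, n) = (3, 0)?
At (0, 3): LHS = 3/2 ≠ RHS = 0
At (3, 0): LHS = 3/2 ≠ RHS = 0

Answer: No, fails at both test points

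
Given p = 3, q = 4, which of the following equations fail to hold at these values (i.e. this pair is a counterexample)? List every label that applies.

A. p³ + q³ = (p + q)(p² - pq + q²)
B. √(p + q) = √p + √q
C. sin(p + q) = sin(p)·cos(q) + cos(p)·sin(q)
B

Evaluating each claim at the given values:
A. LHS = 91, RHS = 91 → holds here (LHS = RHS)
B. LHS = √(7) ≈ 2.646, RHS = √(3) + 2 ≈ 3.732 → fails here (LHS ≠ RHS)
C. LHS = sin(7) ≈ 0.657, RHS = sin(3)·cos(4) + sin(4)·cos(3) ≈ 0.657 → holds here (LHS = RHS)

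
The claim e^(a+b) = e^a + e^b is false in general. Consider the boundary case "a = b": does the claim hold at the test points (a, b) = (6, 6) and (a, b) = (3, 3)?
No, fails at both test points

At (6, 6): LHS = e^12 ≈ 162754.8 ≠ RHS = 2·e^6 ≈ 806.9
At (3, 3): LHS = e^6 ≈ 403.4 ≠ RHS = 2·e^3 ≈ 40.17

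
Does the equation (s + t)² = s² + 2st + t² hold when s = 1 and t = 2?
Holds

Substituting s = 1, t = 2:

LHS = (1 + 2)² = 9
RHS = 1² + 2·1·2 + 2² = 9

LHS = RHS, so the equation holds at this point.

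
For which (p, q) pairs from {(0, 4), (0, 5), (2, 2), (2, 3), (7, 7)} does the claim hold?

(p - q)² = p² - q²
Testing each pair:
(0, 4): LHS = 16, RHS = -16 → fails
(0, 5): LHS = 25, RHS = -25 → fails
(2, 2): LHS = 0, RHS = 0 → holds
(2, 3): LHS = 1, RHS = -5 → fails
(7, 7): LHS = 0, RHS = 0 → holds

2 of 5 pairs satisfy the claim.

Answer: (2, 2), (7, 7)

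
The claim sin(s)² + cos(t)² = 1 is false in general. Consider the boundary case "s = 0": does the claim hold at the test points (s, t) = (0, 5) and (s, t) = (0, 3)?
At (0, 5): LHS = cos(5)² ≈ 0.08046 ≠ RHS = 1
At (0, 3): LHS = cos(3)² ≈ 0.9801 ≠ RHS = 1

Answer: No, fails at both test points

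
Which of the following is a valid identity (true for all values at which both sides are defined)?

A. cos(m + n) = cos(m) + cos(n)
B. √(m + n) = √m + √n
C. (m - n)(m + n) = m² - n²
A: fails at (1, 2) — LHS = cos(3) ≈ -0.99, RHS = cos(2) + cos(1) ≈ 0.1242.
B: fails at (5, 5) — LHS = √(10) ≈ 3.162, RHS = 2·√(5) ≈ 4.472.
C: holds — e.g. at (1, 2), both sides equal -3.

Answer: C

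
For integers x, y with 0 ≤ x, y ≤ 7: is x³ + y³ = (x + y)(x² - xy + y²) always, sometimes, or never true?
Always true

The identity holds for every pair in the range. For instance at (x, y) = (0, 7): both sides equal 343.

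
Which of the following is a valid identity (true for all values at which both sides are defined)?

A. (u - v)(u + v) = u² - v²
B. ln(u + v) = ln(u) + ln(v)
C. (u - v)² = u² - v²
A

A: holds — e.g. at (2, 7), both sides equal -45.
B: fails at (3, 7) — LHS = ln(10) ≈ 2.303, RHS = ln(3) + ln(7) ≈ 3.045.
C: fails at (5, 8) — LHS = 9, RHS = -39.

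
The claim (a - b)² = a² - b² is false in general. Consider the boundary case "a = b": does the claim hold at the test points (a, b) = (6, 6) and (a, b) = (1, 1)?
Yes, holds at both test points

At (6, 6): LHS = 0, RHS = 0 → equal
At (1, 1): LHS = 0, RHS = 0 → equal

So the claim does hold at both of these boundary points, even though it is not an identity.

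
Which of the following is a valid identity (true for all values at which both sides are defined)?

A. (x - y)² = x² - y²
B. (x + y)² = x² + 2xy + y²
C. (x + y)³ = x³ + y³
A: fails at (4, 5) — LHS = 1, RHS = -9.
B: holds — e.g. at (1, 1), both sides equal 4.
C: fails at (1, 3) — LHS = 64, RHS = 28.

Answer: B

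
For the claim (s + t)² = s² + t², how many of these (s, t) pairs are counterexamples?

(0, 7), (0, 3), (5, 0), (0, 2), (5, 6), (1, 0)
1

Testing each pair:
(0, 7): LHS = 49, RHS = 49 → satisfies claim
(0, 3): LHS = 9, RHS = 9 → satisfies claim
(5, 0): LHS = 25, RHS = 25 → satisfies claim
(0, 2): LHS = 4, RHS = 4 → satisfies claim
(5, 6): LHS = 121, RHS = 61 → counterexample
(1, 0): LHS = 1, RHS = 1 → satisfies claim

That makes 1 counterexample.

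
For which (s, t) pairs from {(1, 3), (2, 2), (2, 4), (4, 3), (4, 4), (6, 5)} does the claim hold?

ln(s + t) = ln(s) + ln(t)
(2, 2)

Testing each pair:
(1, 3): LHS = ln(4) ≈ 1.386, RHS = ln(3) ≈ 1.099 → fails
(2, 2): LHS = ln(4) ≈ 1.386, RHS = 2·ln(2) ≈ 1.386 → holds
(2, 4): LHS = ln(6) ≈ 1.792, RHS = ln(2) + ln(4) ≈ 2.079 → fails
(4, 3): LHS = ln(7) ≈ 1.946, RHS = ln(3) + ln(4) ≈ 2.485 → fails
(4, 4): LHS = ln(8) ≈ 2.079, RHS = 2·ln(4) ≈ 2.773 → fails
(6, 5): LHS = ln(11) ≈ 2.398, RHS = ln(5) + ln(6) ≈ 3.401 → fails

1 of 6 pairs satisfies the claim.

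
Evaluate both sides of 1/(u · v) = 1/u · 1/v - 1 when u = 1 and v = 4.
LHS = 1/(1 · 4) = 1/4
RHS = 1/1 · 1/4 - 1 = -3/4

LHS ≠ RHS, so the equation does not hold here.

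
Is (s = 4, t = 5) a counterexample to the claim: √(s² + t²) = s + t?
Substituting s = 4, t = 5:
LHS = √(4² + 5²) = √(41) ≈ 6.403
RHS = 4 + 5 = 9

Since LHS ≠ RHS, this pair disproves the claim.

Answer: Yes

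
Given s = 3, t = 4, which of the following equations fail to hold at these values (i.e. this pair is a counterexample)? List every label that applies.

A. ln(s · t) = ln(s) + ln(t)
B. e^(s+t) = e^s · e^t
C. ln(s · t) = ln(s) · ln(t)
Evaluating each claim at the given values:
A. LHS = ln(12) ≈ 2.485, RHS = ln(3) + ln(4) ≈ 2.485 → holds here (LHS = RHS)
B. LHS = e^7 ≈ 1097, RHS = e^7 ≈ 1097 → holds here (LHS = RHS)
C. LHS = ln(12) ≈ 2.485, RHS = ln(3)·ln(4) ≈ 1.523 → fails here (LHS ≠ RHS)

Answer: C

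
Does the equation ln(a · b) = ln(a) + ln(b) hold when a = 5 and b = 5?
Holds

Substituting a = 5, b = 5:

LHS = ln(5 · 5) = ln(25) ≈ 3.219
RHS = ln(5) + ln(5) = 2·ln(5) ≈ 3.219

LHS = RHS, so the equation holds at this point.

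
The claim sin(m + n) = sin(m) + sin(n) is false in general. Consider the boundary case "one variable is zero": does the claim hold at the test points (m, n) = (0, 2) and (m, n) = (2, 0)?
Yes, holds at both test points

At (0, 2): LHS = sin(2) ≈ 0.9093, RHS = sin(2) ≈ 0.9093 → equal
At (2, 0): LHS = sin(2) ≈ 0.9093, RHS = sin(2) ≈ 0.9093 → equal

So the claim does hold at both of these boundary points, even though it is not an identity.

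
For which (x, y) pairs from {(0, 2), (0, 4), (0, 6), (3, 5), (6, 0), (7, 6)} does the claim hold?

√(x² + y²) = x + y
(0, 2), (0, 4), (0, 6), (6, 0)

Testing each pair:
(0, 2): LHS = 2, RHS = 2 → holds
(0, 4): LHS = 4, RHS = 4 → holds
(0, 6): LHS = 6, RHS = 6 → holds
(3, 5): LHS = √(34) ≈ 5.831, RHS = 8 → fails
(6, 0): LHS = 6, RHS = 6 → holds
(7, 6): LHS = √(85) ≈ 9.22, RHS = 13 → fails

4 of 6 pairs satisfy the claim.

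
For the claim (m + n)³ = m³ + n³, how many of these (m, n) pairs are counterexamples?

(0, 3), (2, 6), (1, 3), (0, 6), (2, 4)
Testing each pair:
(0, 3): LHS = 27, RHS = 27 → satisfies claim
(2, 6): LHS = 512, RHS = 224 → counterexample
(1, 3): LHS = 64, RHS = 28 → counterexample
(0, 6): LHS = 216, RHS = 216 → satisfies claim
(2, 4): LHS = 216, RHS = 72 → counterexample

That makes 3 counterexamples.

Answer: 3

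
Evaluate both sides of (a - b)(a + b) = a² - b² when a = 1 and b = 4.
LHS = (1 - 4)(1 + 4) = -15
RHS = 1² - 4² = -15

LHS = RHS: the two sides agree.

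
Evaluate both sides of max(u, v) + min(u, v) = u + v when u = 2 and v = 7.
LHS = max(2, 7) + min(2, 7) = 9
RHS = 2 + 7 = 9

LHS = RHS: the two sides agree.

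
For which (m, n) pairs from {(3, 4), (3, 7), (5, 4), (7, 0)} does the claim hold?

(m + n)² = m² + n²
(7, 0)

Testing each pair:
(3, 4): LHS = 49, RHS = 25 → fails
(3, 7): LHS = 100, RHS = 58 → fails
(5, 4): LHS = 81, RHS = 41 → fails
(7, 0): LHS = 49, RHS = 49 → holds

1 of 4 pairs satisfies the claim.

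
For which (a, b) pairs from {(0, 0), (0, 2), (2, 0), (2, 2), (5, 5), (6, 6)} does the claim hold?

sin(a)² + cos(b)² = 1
(0, 0), (2, 2), (5, 5), (6, 6)

Testing each pair:
(0, 0): LHS = 1, RHS = 1 → holds
(0, 2): LHS = cos(2)² ≈ 0.1732, RHS = 1 → fails
(2, 0): LHS = sin(2)² + 1 ≈ 1.827, RHS = 1 → fails
(2, 2): LHS = cos(2)² + sin(2)² = 1, RHS = 1 → holds
(5, 5): LHS = cos(5)² + sin(5)² = 1, RHS = 1 → holds
(6, 6): LHS = sin(6)² + cos(6)² = 1, RHS = 1 → holds

4 of 6 pairs satisfy the claim.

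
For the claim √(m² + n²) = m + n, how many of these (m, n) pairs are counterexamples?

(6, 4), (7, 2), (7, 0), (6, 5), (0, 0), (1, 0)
Testing each pair:
(6, 4): LHS = 2·√(13) ≈ 7.211, RHS = 10 → counterexample
(7, 2): LHS = √(53) ≈ 7.28, RHS = 9 → counterexample
(7, 0): LHS = 7, RHS = 7 → satisfies claim
(6, 5): LHS = √(61) ≈ 7.81, RHS = 11 → counterexample
(0, 0): LHS = 0, RHS = 0 → satisfies claim
(1, 0): LHS = 1, RHS = 1 → satisfies claim

That makes 3 counterexamples.

Answer: 3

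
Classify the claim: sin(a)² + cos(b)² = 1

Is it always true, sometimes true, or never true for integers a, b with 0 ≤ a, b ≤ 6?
It holds at (a, b) = (4, 4) (both sides equal 1), but fails at (a, b) = (1, 4) (LHS = cos(4)² + sin(1)² ≈ 1.135, RHS = 1).

Answer: Sometimes true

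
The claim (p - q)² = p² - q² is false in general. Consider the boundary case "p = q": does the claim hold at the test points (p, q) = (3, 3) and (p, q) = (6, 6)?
Yes, holds at both test points

At (3, 3): LHS = 0, RHS = 0 → equal
At (6, 6): LHS = 0, RHS = 0 → equal

So the claim does hold at both of these boundary points, even though it is not an identity.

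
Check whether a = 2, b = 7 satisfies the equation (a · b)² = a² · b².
Substituting a = 2, b = 7:

LHS = (2 · 7)² = 196
RHS = 2² · 7² = 196

LHS = RHS, so the equation holds at this point.

Answer: Holds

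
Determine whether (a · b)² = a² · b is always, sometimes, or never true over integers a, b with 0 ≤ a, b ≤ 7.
Sometimes true

It holds at (a, b) = (1, 0) (both sides equal 0), but fails at (a, b) = (1, 4) (LHS = 16, RHS = 4).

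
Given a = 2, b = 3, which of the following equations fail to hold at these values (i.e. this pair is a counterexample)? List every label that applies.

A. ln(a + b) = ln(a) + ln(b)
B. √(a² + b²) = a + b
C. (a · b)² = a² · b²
Evaluating each claim at the given values:
A. LHS = ln(5) ≈ 1.609, RHS = ln(2) + ln(3) ≈ 1.792 → fails here (LHS ≠ RHS)
B. LHS = √(13) ≈ 3.606, RHS = 5 → fails here (LHS ≠ RHS)
C. LHS = 36, RHS = 36 → holds here (LHS = RHS)

Answer: A, B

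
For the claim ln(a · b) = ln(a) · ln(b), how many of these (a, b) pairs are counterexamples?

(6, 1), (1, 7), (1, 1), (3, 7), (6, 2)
4

Testing each pair:
(6, 1): LHS = ln(6) ≈ 1.792, RHS = 0 → counterexample
(1, 7): LHS = ln(7) ≈ 1.946, RHS = 0 → counterexample
(1, 1): LHS = 0, RHS = 0 → satisfies claim
(3, 7): LHS = ln(21) ≈ 3.045, RHS = ln(3)·ln(7) ≈ 2.138 → counterexample
(6, 2): LHS = ln(12) ≈ 2.485, RHS = ln(2)·ln(6) ≈ 1.242 → counterexample

That makes 4 counterexamples.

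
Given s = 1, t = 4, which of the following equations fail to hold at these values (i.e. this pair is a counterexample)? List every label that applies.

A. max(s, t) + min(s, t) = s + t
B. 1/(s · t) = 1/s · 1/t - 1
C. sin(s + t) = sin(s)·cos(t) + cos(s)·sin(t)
B

Evaluating each claim at the given values:
A. LHS = 5, RHS = 5 → holds here (LHS = RHS)
B. LHS = 1/4, RHS = -3/4 → fails here (LHS ≠ RHS)
C. LHS = sin(5) ≈ -0.9589, RHS = sin(1)·cos(4) + sin(4)·cos(1) ≈ -0.9589 → holds here (LHS = RHS)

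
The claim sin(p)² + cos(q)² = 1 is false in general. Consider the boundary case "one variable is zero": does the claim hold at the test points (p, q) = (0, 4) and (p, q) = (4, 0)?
At (0, 4): LHS = cos(4)² ≈ 0.4272 ≠ RHS = 1
At (4, 0): LHS = sin(4)² + 1 ≈ 1.573 ≠ RHS = 1

Answer: No, fails at both test points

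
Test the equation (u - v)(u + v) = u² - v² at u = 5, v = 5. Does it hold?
Holds

Substituting u = 5, v = 5:

LHS = (5 - 5)(5 + 5) = 0
RHS = 5² - 5² = 0

LHS = RHS, so the equation holds at this point.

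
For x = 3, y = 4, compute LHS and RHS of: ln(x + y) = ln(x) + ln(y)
LHS = ln(3 + 4) = ln(7) ≈ 1.946
RHS = ln(3) + ln(4) ≈ 2.485

LHS ≠ RHS (they differ by about 0.539), so the equation does not hold here.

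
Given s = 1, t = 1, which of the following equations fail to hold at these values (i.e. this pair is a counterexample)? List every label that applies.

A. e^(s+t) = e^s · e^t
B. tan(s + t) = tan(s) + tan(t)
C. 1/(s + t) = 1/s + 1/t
B, C

Evaluating each claim at the given values:
A. LHS = e^2 ≈ 7.389, RHS = e^2 ≈ 7.389 → holds here (LHS = RHS)
B. LHS = tan(2) ≈ -2.185, RHS = 2·tan(1) ≈ 3.115 → fails here (LHS ≠ RHS)
C. LHS = 1/2, RHS = 2 → fails here (LHS ≠ RHS)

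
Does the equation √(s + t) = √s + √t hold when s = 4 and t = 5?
Fails

Substituting s = 4, t = 5:

LHS = √(4 + 5) = 3
RHS = √4 + √5 = 2 + √(5) ≈ 4.236

LHS ≠ RHS, so the equation does not hold at this point.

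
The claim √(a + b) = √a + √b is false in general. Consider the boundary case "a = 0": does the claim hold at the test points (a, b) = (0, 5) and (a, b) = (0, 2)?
Yes, holds at both test points

At (0, 5): LHS = √(5) ≈ 2.236, RHS = √(5) ≈ 2.236 → equal
At (0, 2): LHS = √(2) ≈ 1.414, RHS = √(2) ≈ 1.414 → equal

So the claim does hold at both of these boundary points, even though it is not an identity.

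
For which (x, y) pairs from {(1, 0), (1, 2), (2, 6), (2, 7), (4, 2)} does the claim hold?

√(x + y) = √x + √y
Testing each pair:
(1, 0): LHS = 1, RHS = 1 → holds
(1, 2): LHS = √(3) ≈ 1.732, RHS = 1 + √(2) ≈ 2.414 → fails
(2, 6): LHS = 2·√(2) ≈ 2.828, RHS = √(2) + √(6) ≈ 3.864 → fails
(2, 7): LHS = 3, RHS = √(2) + √(7) ≈ 4.06 → fails
(4, 2): LHS = √(6) ≈ 2.449, RHS = √(2) + 2 ≈ 3.414 → fails

1 of 5 pairs satisfies the claim.

Answer: (1, 0)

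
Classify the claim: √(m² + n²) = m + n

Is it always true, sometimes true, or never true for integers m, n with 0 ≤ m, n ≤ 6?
It holds at (m, n) = (0, 1) (both sides equal 1), but fails at (m, n) = (4, 6) (LHS = 2·√(13) ≈ 7.211, RHS = 10).

Answer: Sometimes true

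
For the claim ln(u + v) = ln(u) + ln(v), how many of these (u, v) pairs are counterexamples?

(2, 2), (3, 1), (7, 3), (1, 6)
3

Testing each pair:
(2, 2): LHS = ln(4) ≈ 1.386, RHS = 2·ln(2) ≈ 1.386 → satisfies claim
(3, 1): LHS = ln(4) ≈ 1.386, RHS = ln(3) ≈ 1.099 → counterexample
(7, 3): LHS = ln(10) ≈ 2.303, RHS = ln(3) + ln(7) ≈ 3.045 → counterexample
(1, 6): LHS = ln(7) ≈ 1.946, RHS = ln(6) ≈ 1.792 → counterexample

That makes 3 counterexamples.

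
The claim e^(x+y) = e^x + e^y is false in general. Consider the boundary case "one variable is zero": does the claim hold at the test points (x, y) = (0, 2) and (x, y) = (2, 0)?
At (0, 2): LHS = e^2 ≈ 7.389 ≠ RHS = 1 + e^2 ≈ 8.389
At (2, 0): LHS = e^2 ≈ 7.389 ≠ RHS = 1 + e^2 ≈ 8.389

Answer: No, fails at both test points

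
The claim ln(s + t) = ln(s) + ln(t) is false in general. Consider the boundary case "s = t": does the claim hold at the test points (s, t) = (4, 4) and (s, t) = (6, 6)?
At (4, 4): LHS = ln(8) ≈ 2.079 ≠ RHS = 2·ln(4) ≈ 2.773
At (6, 6): LHS = ln(12) ≈ 2.485 ≠ RHS = 2·ln(6) ≈ 3.584

Answer: No, fails at both test points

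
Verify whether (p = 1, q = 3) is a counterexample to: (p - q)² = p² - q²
Yes

Substituting p = 1, q = 3:
LHS = (1 - 3)² = 4
RHS = 1² - 3² = -8

Since LHS ≠ RHS, this pair disproves the claim.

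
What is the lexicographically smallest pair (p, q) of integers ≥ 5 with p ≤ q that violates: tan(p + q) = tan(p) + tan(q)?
Substituting (5, 5) into the claim:
LHS = tan(5 + 5) = tan(10) ≈ 0.6484
RHS = tan(5) + tan(5) = 2·tan(5) ≈ -6.761

Since LHS ≠ RHS, this pair disproves the claim, and no lexicographically smaller pair (p ≤ q, integers ≥ 5) does.

For instance (6, 9) is also a counterexample (LHS = tan(15) ≈ -0.856, RHS = tan(9) + tan(6) ≈ -0.7433), but it's lexicographically larger.

Answer: (p, q) = (5, 5)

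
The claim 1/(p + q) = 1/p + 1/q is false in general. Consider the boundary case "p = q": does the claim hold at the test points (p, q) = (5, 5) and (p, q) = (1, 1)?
At (5, 5): LHS = 1/10 ≠ RHS = 2/5
At (1, 1): LHS = 1/2 ≠ RHS = 2

Answer: No, fails at both test points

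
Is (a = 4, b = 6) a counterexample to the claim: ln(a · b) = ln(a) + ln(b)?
No

Substituting a = 4, b = 6:
LHS = ln(4 · 6) = ln(24) ≈ 3.178
RHS = ln(4) + ln(6) ≈ 3.178

The sides agree, so this pair does not disprove the claim.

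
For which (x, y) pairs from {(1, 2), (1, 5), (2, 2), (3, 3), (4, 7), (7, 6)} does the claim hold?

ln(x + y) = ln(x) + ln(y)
Testing each pair:
(1, 2): LHS = ln(3) ≈ 1.099, RHS = ln(2) ≈ 0.6931 → fails
(1, 5): LHS = ln(6) ≈ 1.792, RHS = ln(5) ≈ 1.609 → fails
(2, 2): LHS = ln(4) ≈ 1.386, RHS = 2·ln(2) ≈ 1.386 → holds
(3, 3): LHS = ln(6) ≈ 1.792, RHS = 2·ln(3) ≈ 2.197 → fails
(4, 7): LHS = ln(11) ≈ 2.398, RHS = ln(4) + ln(7) ≈ 3.332 → fails
(7, 6): LHS = ln(13) ≈ 2.565, RHS = ln(6) + ln(7) ≈ 3.738 → fails

1 of 6 pairs satisfies the claim.

Answer: (2, 2)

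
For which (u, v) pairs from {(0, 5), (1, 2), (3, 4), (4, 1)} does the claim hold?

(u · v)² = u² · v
Testing each pair:
(0, 5): LHS = 0, RHS = 0 → holds
(1, 2): LHS = 4, RHS = 2 → fails
(3, 4): LHS = 144, RHS = 36 → fails
(4, 1): LHS = 16, RHS = 16 → holds

2 of 4 pairs satisfy the claim.

Answer: (0, 5), (4, 1)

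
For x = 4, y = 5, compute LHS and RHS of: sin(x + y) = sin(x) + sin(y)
LHS = sin(4 + 5) = sin(9) ≈ 0.4121
RHS = sin(4) + sin(5) ≈ -1.716

LHS ≠ RHS (they differ by about 2.128), so the equation does not hold here.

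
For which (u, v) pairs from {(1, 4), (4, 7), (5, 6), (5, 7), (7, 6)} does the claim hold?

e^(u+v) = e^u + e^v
Testing each pair:
(1, 4): LHS = e^5 ≈ 148.4, RHS = e + e^4 ≈ 57.32 → fails
(4, 7): LHS = e^11 ≈ 59874.1, RHS = e^4 + e^7 ≈ 1151 → fails
(5, 6): LHS = e^11 ≈ 59874.1, RHS = e^5 + e^6 ≈ 551.8 → fails
(5, 7): LHS = e^12 ≈ 162754.8, RHS = e^5 + e^7 ≈ 1245 → fails
(7, 6): LHS = e^13 ≈ 442413.4, RHS = e^6 + e^7 ≈ 1500 → fails

No pair satisfies the claim.

Answer: None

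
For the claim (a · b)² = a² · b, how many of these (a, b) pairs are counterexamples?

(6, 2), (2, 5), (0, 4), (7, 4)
3

Testing each pair:
(6, 2): LHS = 144, RHS = 72 → counterexample
(2, 5): LHS = 100, RHS = 20 → counterexample
(0, 4): LHS = 0, RHS = 0 → satisfies claim
(7, 4): LHS = 784, RHS = 196 → counterexample

That makes 3 counterexamples.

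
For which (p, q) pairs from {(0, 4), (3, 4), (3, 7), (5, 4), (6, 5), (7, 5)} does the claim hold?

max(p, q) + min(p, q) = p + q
Testing each pair:
(0, 4): LHS = 4, RHS = 4 → holds
(3, 4): LHS = 7, RHS = 7 → holds
(3, 7): LHS = 10, RHS = 10 → holds
(5, 4): LHS = 9, RHS = 9 → holds
(6, 5): LHS = 11, RHS = 11 → holds
(7, 5): LHS = 12, RHS = 12 → holds

Every pair satisfies the claim.

Answer: All pairs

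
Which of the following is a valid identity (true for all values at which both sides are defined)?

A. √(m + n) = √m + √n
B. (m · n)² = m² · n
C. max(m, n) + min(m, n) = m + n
C

A: fails at (2, 5) — LHS = √(7) ≈ 2.646, RHS = √(2) + √(5) ≈ 3.65.
B: fails at (1, 4) — LHS = 16, RHS = 4.
C: holds — e.g. at (1, 5), both sides equal 6.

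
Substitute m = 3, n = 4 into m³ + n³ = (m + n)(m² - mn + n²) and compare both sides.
LHS = 3³ + 4³ = 91
RHS = (3 + 4)(3² - 3·4 + 4²) = 91

LHS = RHS: the two sides agree.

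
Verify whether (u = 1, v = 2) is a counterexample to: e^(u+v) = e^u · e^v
Substituting u = 1, v = 2:
LHS = e^(1+2) = e^3 ≈ 20.09
RHS = e^1 · e^2 = e^3 ≈ 20.09

The sides agree, so this pair does not disprove the claim.

Answer: No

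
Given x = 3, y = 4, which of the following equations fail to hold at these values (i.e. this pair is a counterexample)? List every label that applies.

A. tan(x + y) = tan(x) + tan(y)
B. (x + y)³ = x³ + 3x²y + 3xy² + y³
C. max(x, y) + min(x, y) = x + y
Evaluating each claim at the given values:
A. LHS = tan(7) ≈ 0.8714, RHS = tan(3) + tan(4) ≈ 1.015 → fails here (LHS ≠ RHS)
B. LHS = 343, RHS = 343 → holds here (LHS = RHS)
C. LHS = 7, RHS = 7 → holds here (LHS = RHS)

Answer: A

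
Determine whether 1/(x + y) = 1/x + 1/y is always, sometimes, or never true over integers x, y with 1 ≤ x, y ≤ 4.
The claim fails for every pair in the range. For instance at (x, y) = (4, 1): LHS = 1/5, RHS = 5/4.

Answer: Never true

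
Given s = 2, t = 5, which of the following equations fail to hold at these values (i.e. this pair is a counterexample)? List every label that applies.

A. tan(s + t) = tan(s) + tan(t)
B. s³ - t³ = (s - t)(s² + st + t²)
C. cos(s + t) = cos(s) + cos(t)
Evaluating each claim at the given values:
A. LHS = tan(7) ≈ 0.8714, RHS = tan(5) + tan(2) ≈ -5.566 → fails here (LHS ≠ RHS)
B. LHS = -117, RHS = -117 → holds here (LHS = RHS)
C. LHS = cos(7) ≈ 0.7539, RHS = cos(2) + cos(5) ≈ -0.1325 → fails here (LHS ≠ RHS)

Answer: A, C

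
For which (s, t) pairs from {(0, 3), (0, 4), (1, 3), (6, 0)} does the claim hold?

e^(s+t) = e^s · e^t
All pairs

Testing each pair:
(0, 3): LHS = e^3 ≈ 20.09, RHS = e^3 ≈ 20.09 → holds
(0, 4): LHS = e^4 ≈ 54.6, RHS = e^4 ≈ 54.6 → holds
(1, 3): LHS = e^4 ≈ 54.6, RHS = e^4 ≈ 54.6 → holds
(6, 0): LHS = e^6 ≈ 403.4, RHS = e^6 ≈ 403.4 → holds

Every pair satisfies the claim.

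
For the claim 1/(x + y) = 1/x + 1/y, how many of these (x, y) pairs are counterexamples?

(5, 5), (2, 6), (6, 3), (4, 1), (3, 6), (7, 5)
Testing each pair:
(5, 5): LHS = 1/10, RHS = 2/5 → counterexample
(2, 6): LHS = 1/8, RHS = 2/3 → counterexample
(6, 3): LHS = 1/9, RHS = 1/2 → counterexample
(4, 1): LHS = 1/5, RHS = 5/4 → counterexample
(3, 6): LHS = 1/9, RHS = 1/2 → counterexample
(7, 5): LHS = 1/12, RHS = 12/35 → counterexample

That makes 6 counterexamples.

Answer: 6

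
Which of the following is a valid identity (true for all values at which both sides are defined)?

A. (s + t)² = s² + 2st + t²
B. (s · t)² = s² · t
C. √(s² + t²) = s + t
A: holds — e.g. at (3, 4), both sides equal 49.
B: fails at (5, 8) — LHS = 1600, RHS = 200.
C: fails at (1, 4) — LHS = √(17) ≈ 4.123, RHS = 5.

Answer: A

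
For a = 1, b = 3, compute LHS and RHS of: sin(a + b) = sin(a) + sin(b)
LHS = sin(1 + 3) = sin(4) ≈ -0.7568
RHS = sin(1) + sin(3) ≈ 0.9826

LHS ≠ RHS (they differ by about 1.739), so the equation does not hold here.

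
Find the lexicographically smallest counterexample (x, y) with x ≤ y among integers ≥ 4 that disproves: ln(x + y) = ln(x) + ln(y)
Substituting (4, 4) into the claim:
LHS = ln(4 + 4) = ln(8) ≈ 2.079
RHS = ln(4) + ln(4) = 2·ln(4) ≈ 2.773

Since LHS ≠ RHS, this pair disproves the claim, and no lexicographically smaller pair (x ≤ y, integers ≥ 4) does.

For instance (5, 10) is also a counterexample (LHS = ln(15) ≈ 2.708, RHS = ln(5) + ln(10) ≈ 3.912), but it's lexicographically larger.

Answer: (x, y) = (4, 4)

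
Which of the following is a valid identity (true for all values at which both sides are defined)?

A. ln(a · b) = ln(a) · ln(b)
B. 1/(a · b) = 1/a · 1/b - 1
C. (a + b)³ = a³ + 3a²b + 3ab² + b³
C

A: fails at (2, 4) — LHS = ln(8) ≈ 2.079, RHS = ln(2)·ln(4) ≈ 0.9609.
B: fails at (4, 6) — LHS = 1/24, RHS = -23/24.
C: holds — e.g. at (5, 5), both sides equal 1000.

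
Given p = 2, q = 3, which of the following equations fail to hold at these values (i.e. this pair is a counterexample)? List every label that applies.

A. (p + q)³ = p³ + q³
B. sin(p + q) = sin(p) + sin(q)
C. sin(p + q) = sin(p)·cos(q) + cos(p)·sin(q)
A, B

Evaluating each claim at the given values:
A. LHS = 125, RHS = 35 → fails here (LHS ≠ RHS)
B. LHS = sin(5) ≈ -0.9589, RHS = sin(3) + sin(2) ≈ 1.05 → fails here (LHS ≠ RHS)
C. LHS = sin(5) ≈ -0.9589, RHS = sin(2)·cos(3) + sin(3)·cos(2) ≈ -0.9589 → holds here (LHS = RHS)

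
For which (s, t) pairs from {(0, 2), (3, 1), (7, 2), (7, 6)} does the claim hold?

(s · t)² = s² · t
(0, 2), (3, 1)

Testing each pair:
(0, 2): LHS = 0, RHS = 0 → holds
(3, 1): LHS = 9, RHS = 9 → holds
(7, 2): LHS = 196, RHS = 98 → fails
(7, 6): LHS = 1764, RHS = 294 → fails

2 of 4 pairs satisfy the claim.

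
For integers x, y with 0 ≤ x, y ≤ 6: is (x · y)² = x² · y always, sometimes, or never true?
It holds at (x, y) = (0, 3) (both sides equal 0), but fails at (x, y) = (2, 5) (LHS = 100, RHS = 20).

Answer: Sometimes true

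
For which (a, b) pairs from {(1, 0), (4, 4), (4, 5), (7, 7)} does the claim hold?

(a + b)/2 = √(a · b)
(4, 4), (7, 7)

Testing each pair:
(1, 0): LHS = 1/2, RHS = 0 → fails
(4, 4): LHS = 4, RHS = 4 → holds
(4, 5): LHS = 9/2, RHS = 2·√(5) ≈ 4.472 → fails
(7, 7): LHS = 7, RHS = 7 → holds

2 of 4 pairs satisfy the claim.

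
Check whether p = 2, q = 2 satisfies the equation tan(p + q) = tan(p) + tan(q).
Fails

Substituting p = 2, q = 2:

LHS = tan(2 + 2) = tan(4) ≈ 1.158
RHS = tan(2) + tan(2) = 2·tan(2) ≈ -4.37

LHS ≠ RHS, so the equation does not hold at this point.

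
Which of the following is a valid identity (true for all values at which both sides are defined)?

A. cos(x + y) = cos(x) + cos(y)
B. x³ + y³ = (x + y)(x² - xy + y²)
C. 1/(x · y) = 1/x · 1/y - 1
B

A: fails at (0, 1) — LHS = cos(1) ≈ 0.5403, RHS = cos(1) + 1 ≈ 1.54.
B: holds — e.g. at (4, 6), both sides equal 280.
C: fails at (3, 3) — LHS = 1/9, RHS = -8/9.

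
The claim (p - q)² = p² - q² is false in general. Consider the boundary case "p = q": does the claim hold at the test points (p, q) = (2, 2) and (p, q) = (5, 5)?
At (2, 2): LHS = 0, RHS = 0 → equal
At (5, 5): LHS = 0, RHS = 0 → equal

So the claim does hold at both of these boundary points, even though it is not an identity.

Answer: Yes, holds at both test points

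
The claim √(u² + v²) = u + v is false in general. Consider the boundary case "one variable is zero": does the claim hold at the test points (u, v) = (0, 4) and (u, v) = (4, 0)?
Yes, holds at both test points

At (0, 4): LHS = 4, RHS = 4 → equal
At (4, 0): LHS = 4, RHS = 4 → equal

So the claim does hold at both of these boundary points, even though it is not an identity.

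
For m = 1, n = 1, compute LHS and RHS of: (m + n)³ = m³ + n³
LHS = (1 + 1)³ = 8
RHS = 1³ + 1³ = 2

LHS ≠ RHS, so the equation does not hold here.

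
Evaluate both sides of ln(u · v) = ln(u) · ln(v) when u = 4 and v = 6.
LHS = ln(4 · 6) = ln(24) ≈ 3.178
RHS = ln(4) · ln(6) ≈ 2.484

LHS ≠ RHS (they differ by about 0.6941), so the equation does not hold here.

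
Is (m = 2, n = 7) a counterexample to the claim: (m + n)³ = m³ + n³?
Yes

Substituting m = 2, n = 7:
LHS = (2 + 7)³ = 729
RHS = 2³ + 7³ = 351

Since LHS ≠ RHS, this pair disproves the claim.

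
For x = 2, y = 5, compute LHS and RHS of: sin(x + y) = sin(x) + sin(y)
LHS = sin(2 + 5) = sin(7) ≈ 0.657
RHS = sin(2) + sin(5) ≈ -0.04963

LHS ≠ RHS (they differ by about 0.7066), so the equation does not hold here.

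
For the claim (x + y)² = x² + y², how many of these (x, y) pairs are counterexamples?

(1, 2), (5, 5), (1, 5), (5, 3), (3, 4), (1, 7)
Testing each pair:
(1, 2): LHS = 9, RHS = 5 → counterexample
(5, 5): LHS = 100, RHS = 50 → counterexample
(1, 5): LHS = 36, RHS = 26 → counterexample
(5, 3): LHS = 64, RHS = 34 → counterexample
(3, 4): LHS = 49, RHS = 25 → counterexample
(1, 7): LHS = 64, RHS = 50 → counterexample

That makes 6 counterexamples.

Answer: 6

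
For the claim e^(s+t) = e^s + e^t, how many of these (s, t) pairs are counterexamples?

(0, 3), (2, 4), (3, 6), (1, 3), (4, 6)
5

Testing each pair:
(0, 3): LHS = e^3 ≈ 20.09, RHS = 1 + e^3 ≈ 21.09 → counterexample
(2, 4): LHS = e^6 ≈ 403.4, RHS = e^2 + e^4 ≈ 61.99 → counterexample
(3, 6): LHS = e^9 ≈ 8103, RHS = e^3 + e^6 ≈ 423.5 → counterexample
(1, 3): LHS = e^4 ≈ 54.6, RHS = e + e^3 ≈ 22.8 → counterexample
(4, 6): LHS = e^10 ≈ 22026.5, RHS = e^4 + e^6 ≈ 458 → counterexample

That makes 5 counterexamples.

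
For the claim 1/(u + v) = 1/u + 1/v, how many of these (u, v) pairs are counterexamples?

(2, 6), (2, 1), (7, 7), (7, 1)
4

Testing each pair:
(2, 6): LHS = 1/8, RHS = 2/3 → counterexample
(2, 1): LHS = 1/3, RHS = 3/2 → counterexample
(7, 7): LHS = 1/14, RHS = 2/7 → counterexample
(7, 1): LHS = 1/8, RHS = 8/7 → counterexample

That makes 4 counterexamples.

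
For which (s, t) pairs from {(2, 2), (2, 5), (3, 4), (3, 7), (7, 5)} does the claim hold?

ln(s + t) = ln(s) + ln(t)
Testing each pair:
(2, 2): LHS = ln(4) ≈ 1.386, RHS = 2·ln(2) ≈ 1.386 → holds
(2, 5): LHS = ln(7) ≈ 1.946, RHS = ln(2) + ln(5) ≈ 2.303 → fails
(3, 4): LHS = ln(7) ≈ 1.946, RHS = ln(3) + ln(4) ≈ 2.485 → fails
(3, 7): LHS = ln(10) ≈ 2.303, RHS = ln(3) + ln(7) ≈ 3.045 → fails
(7, 5): LHS = ln(12) ≈ 2.485, RHS = ln(5) + ln(7) ≈ 3.555 → fails

1 of 5 pairs satisfies the claim.

Answer: (2, 2)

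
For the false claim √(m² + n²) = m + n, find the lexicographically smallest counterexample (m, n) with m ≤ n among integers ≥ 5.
(m, n) = (5, 5)

Substituting (5, 5) into the claim:
LHS = √(5² + 5²) = 5·√(2) ≈ 7.071
RHS = 5 + 5 = 10

Since LHS ≠ RHS, this pair disproves the claim, and no lexicographically smaller pair (m ≤ n, integers ≥ 5) does.

For instance (8, 10) is also a counterexample (LHS = 2·√(41) ≈ 12.81, RHS = 18), but it's lexicographically larger.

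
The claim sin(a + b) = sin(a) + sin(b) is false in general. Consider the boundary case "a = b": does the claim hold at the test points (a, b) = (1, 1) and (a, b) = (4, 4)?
No, fails at both test points

At (1, 1): LHS = sin(2) ≈ 0.9093 ≠ RHS = 2·sin(1) ≈ 1.683
At (4, 4): LHS = sin(8) ≈ 0.9894 ≠ RHS = 2·sin(4) ≈ -1.514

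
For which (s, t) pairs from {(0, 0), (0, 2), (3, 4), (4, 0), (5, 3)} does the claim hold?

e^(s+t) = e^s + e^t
Testing each pair:
(0, 0): LHS = 1, RHS = 2 → fails
(0, 2): LHS = e^2 ≈ 7.389, RHS = 1 + e^2 ≈ 8.389 → fails
(3, 4): LHS = e^7 ≈ 1097, RHS = e^3 + e^4 ≈ 74.68 → fails
(4, 0): LHS = e^4 ≈ 54.6, RHS = 1 + e^4 ≈ 55.6 → fails
(5, 3): LHS = e^8 ≈ 2981, RHS = e^3 + e^5 ≈ 168.5 → fails

No pair satisfies the claim.

Answer: None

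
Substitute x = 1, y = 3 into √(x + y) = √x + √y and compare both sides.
LHS = √(1 + 3) = 2
RHS = √1 + √3 = 1 + √(3) ≈ 2.732

LHS ≠ RHS (they differ by about 0.7321), so the equation does not hold here.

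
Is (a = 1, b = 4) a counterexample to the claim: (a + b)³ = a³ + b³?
Yes

Substituting a = 1, b = 4:
LHS = (1 + 4)³ = 125
RHS = 1³ + 4³ = 65

Since LHS ≠ RHS, this pair disproves the claim.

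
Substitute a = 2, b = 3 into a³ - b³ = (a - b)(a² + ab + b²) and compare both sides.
LHS = 2³ - 3³ = -19
RHS = (2 - 3)(2² + 2·3 + 3²) = -19

LHS = RHS: the two sides agree.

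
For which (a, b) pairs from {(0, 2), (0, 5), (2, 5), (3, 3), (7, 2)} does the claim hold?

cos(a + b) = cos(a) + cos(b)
None

Testing each pair:
(0, 2): LHS = cos(2) ≈ -0.4161, RHS = cos(2) + 1 ≈ 0.5839 → fails
(0, 5): LHS = cos(5) ≈ 0.2837, RHS = cos(5) + 1 ≈ 1.284 → fails
(2, 5): LHS = cos(7) ≈ 0.7539, RHS = cos(2) + cos(5) ≈ -0.1325 → fails
(3, 3): LHS = cos(6) ≈ 0.9602, RHS = 2·cos(3) ≈ -1.98 → fails
(7, 2): LHS = cos(9) ≈ -0.9111, RHS = cos(2) + cos(7) ≈ 0.3378 → fails

No pair satisfies the claim.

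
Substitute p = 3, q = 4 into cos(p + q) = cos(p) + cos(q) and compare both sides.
LHS = cos(3 + 4) = cos(7) ≈ 0.7539
RHS = cos(3) + cos(4) ≈ -1.644

LHS ≠ RHS (they differ by about 2.398), so the equation does not hold here.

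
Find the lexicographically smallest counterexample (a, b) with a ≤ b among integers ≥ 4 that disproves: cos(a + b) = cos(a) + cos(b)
Substituting (4, 4) into the claim:
LHS = cos(4 + 4) = cos(8) ≈ -0.1455
RHS = cos(4) + cos(4) = 2·cos(4) ≈ -1.307

Since LHS ≠ RHS, this pair disproves the claim, and no lexicographically smaller pair (a ≤ b, integers ≥ 4) does.

For instance (4, 7) is also a counterexample (LHS = cos(11) ≈ 0.004426, RHS = cos(4) + cos(7) ≈ 0.1003), but it's lexicographically larger.

Answer: (a, b) = (4, 4)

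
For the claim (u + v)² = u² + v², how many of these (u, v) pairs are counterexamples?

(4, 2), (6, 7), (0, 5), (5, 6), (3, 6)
Testing each pair:
(4, 2): LHS = 36, RHS = 20 → counterexample
(6, 7): LHS = 169, RHS = 85 → counterexample
(0, 5): LHS = 25, RHS = 25 → satisfies claim
(5, 6): LHS = 121, RHS = 61 → counterexample
(3, 6): LHS = 81, RHS = 45 → counterexample

That makes 4 counterexamples.

Answer: 4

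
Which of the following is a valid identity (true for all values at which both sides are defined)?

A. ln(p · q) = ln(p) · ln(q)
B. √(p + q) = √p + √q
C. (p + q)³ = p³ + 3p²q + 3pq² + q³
A: fails at (3, 3) — LHS = ln(9) ≈ 2.197, RHS = ln(3)² ≈ 1.207.
B: fails at (1, 1) — LHS = √(2) ≈ 1.414, RHS = 2.
C: holds — e.g. at (5, 8), both sides equal 2197.

Answer: C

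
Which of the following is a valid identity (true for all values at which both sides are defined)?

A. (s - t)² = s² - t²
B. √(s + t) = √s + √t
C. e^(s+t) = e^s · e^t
A: fails at (2, 4) — LHS = 4, RHS = -12.
B: fails at (3, 4) — LHS = √(7) ≈ 2.646, RHS = √(3) + 2 ≈ 3.732.
C: holds — e.g. at (4, 5), both sides equal e^9 ≈ 8103.

Answer: C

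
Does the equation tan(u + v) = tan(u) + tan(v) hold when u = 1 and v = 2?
Fails

Substituting u = 1, v = 2:

LHS = tan(1 + 2) = tan(3) ≈ -0.1425
RHS = tan(1) + tan(2) ≈ -0.6276

LHS ≠ RHS, so the equation does not hold at this point.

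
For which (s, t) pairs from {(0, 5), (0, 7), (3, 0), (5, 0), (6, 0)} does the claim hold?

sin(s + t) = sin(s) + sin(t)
Testing each pair:
(0, 5): LHS = sin(5) ≈ -0.9589, RHS = sin(5) ≈ -0.9589 → holds
(0, 7): LHS = sin(7) ≈ 0.657, RHS = sin(7) ≈ 0.657 → holds
(3, 0): LHS = sin(3) ≈ 0.1411, RHS = sin(3) ≈ 0.1411 → holds
(5, 0): LHS = sin(5) ≈ -0.9589, RHS = sin(5) ≈ -0.9589 → holds
(6, 0): LHS = sin(6) ≈ -0.2794, RHS = sin(6) ≈ -0.2794 → holds

Every pair satisfies the claim.

Answer: All pairs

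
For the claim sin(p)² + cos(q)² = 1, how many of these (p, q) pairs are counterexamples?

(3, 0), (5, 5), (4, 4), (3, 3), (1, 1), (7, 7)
1

Testing each pair:
(3, 0): LHS = sin(3)² + 1 ≈ 1.02, RHS = 1 → counterexample
(5, 5): LHS = cos(5)² + sin(5)² = 1, RHS = 1 → satisfies claim
(4, 4): LHS = cos(4)² + sin(4)² = 1, RHS = 1 → satisfies claim
(3, 3): LHS = sin(3)² + cos(3)² = 1, RHS = 1 → satisfies claim
(1, 1): LHS = cos(1)² + sin(1)² = 1, RHS = 1 → satisfies claim
(7, 7): LHS = sin(7)² + cos(7)² = 1, RHS = 1 → satisfies claim

That makes 1 counterexample.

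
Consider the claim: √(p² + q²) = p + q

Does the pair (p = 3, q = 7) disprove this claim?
Substituting p = 3, q = 7:
LHS = √(3² + 7²) = √(58) ≈ 7.616
RHS = 3 + 7 = 10

Since LHS ≠ RHS, this pair disproves the claim.

Answer: Yes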